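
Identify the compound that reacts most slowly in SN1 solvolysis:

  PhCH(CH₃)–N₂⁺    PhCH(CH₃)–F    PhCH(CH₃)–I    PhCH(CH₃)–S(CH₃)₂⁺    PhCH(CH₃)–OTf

PhCH(CH₃)–F

With the same alkyl group throughout, only the leaving group differentiates the rates.
Leaving-group ability tracks the stability of the departed species; conjugate-acid pKₐ is the usual yardstick (lower pKₐ → better LG).
PhCH(CH₃)–N₂⁺ loses N₂: no meaningful conjugate acid; N₂ departs as an exceptionally stable neutral molecule
PhCH(CH₃)–OTf loses OTf⁻: pKₐ(CF₃SO₃H (triflic acid)) ≈ -14
PhCH(CH₃)–I loses I⁻: pKₐ(HI) ≈ -10
PhCH(CH₃)–S(CH₃)₂⁺ loses SR'₂: pKₐ(R'₂SH⁺) ≈ -7
PhCH(CH₃)–F loses F⁻: pKₐ(HF) ≈ 3.2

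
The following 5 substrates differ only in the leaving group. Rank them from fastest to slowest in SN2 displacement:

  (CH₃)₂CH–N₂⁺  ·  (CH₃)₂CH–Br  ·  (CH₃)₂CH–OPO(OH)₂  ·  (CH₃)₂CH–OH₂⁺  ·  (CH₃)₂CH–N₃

(CH₃)₂CH–N₂⁺ > (CH₃)₂CH–Br > (CH₃)₂CH–OH₂⁺ > (CH₃)₂CH–OPO(OH)₂ > (CH₃)₂CH–N₃

Identical carbon frameworks mean the comparison reduces to leaving-group quality.
A good leaving group is a weak base: the lower the pKₐ of its conjugate acid, the more readily it departs.
(CH₃)₂CH–N₂⁺ loses N₂: no meaningful conjugate acid; N₂ departs as an exceptionally stable neutral molecule
(CH₃)₂CH–Br loses Br⁻: pKₐ(HBr) ≈ -9
(CH₃)₂CH–OH₂⁺ loses H₂O: pKₐ(H₃O⁺) ≈ -1.7
(CH₃)₂CH–OPO(OH)₂ loses H₂PO₄⁻: pKₐ(H₃PO₄) ≈ 2.1
(CH₃)₂CH–N₃ loses N₃⁻: pKₐ(HN₃) ≈ 4.7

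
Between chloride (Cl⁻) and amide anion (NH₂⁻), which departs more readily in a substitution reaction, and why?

chloride (Cl⁻) is the better leaving group.
pKₐ(HCl) ≈ -7 versus pKₐ(NH₃) ≈ 38: chloride (Cl⁻) is the much weaker base.
Moderately weak base.

chloride (Cl⁻)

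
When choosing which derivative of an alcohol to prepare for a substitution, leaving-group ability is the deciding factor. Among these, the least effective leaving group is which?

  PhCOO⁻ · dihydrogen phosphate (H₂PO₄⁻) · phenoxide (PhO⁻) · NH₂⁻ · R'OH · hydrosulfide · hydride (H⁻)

NH₂⁻

A good leaving group is a weak base: the lower the pKₐ of its conjugate acid, the more readily it departs.
R'OH: pKₐ(R'OH₂⁺) ≈ -2.4
dihydrogen phosphate (H₂PO₄⁻): pKₐ(H₃PO₄) ≈ 2.1
PhCOO⁻: pKₐ(C₆H₅COOH) ≈ 4.2
hydrosulfide: pKₐ(H₂S) ≈ 7
phenoxide (PhO⁻): pKₐ(C₆H₅OH (phenol)) ≈ 10
hydride (H⁻): pKₐ(H₂) ≈ 36
NH₂⁻: pKₐ(NH₃) ≈ 38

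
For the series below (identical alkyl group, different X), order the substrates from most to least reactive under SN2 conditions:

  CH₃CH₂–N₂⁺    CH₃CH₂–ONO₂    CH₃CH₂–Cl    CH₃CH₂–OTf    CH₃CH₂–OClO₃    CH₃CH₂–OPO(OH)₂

Same R in every case — rank the leaving groups.
The more stable X⁻ (or X) is on its own — i.e. the weaker a base it is — the better a leaving group it makes.
CH₃CH₂–N₂⁺ loses N₂: no meaningful conjugate acid; N₂ departs as an exceptionally stable neutral molecule
CH₃CH₂–OTf loses OTf⁻: pKₐ(CF₃SO₃H (triflic acid)) ≈ -14
CH₃CH₂–OClO₃ loses ClO₄⁻: pKₐ(HClO₄) ≈ -10
CH₃CH₂–Cl loses Cl⁻: pKₐ(HCl) ≈ -7
CH₃CH₂–ONO₂ loses NO₃⁻: pKₐ(HNO₃) ≈ -1.3
CH₃CH₂–OPO(OH)₂ loses H₂PO₄⁻: pKₐ(H₃PO₄) ≈ 2.1

CH₃CH₂–N₂⁺ > CH₃CH₂–OTf > CH₃CH₂–OClO₃ > CH₃CH₂–Cl > CH₃CH₂–ONO₂ > CH₃CH₂–OPO(OH)₂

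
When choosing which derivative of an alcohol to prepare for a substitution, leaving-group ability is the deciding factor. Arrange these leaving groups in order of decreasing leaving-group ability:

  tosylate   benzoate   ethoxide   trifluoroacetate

tosylate > trifluoroacetate > benzoate > ethoxide

Leaving-group ability tracks the stability of the departed species; conjugate-acid pKₐ is the usual yardstick (lower pKₐ → better LG).
tosylate: pKₐ(p-CH₃C₆H₄SO₃H (TsOH)) ≈ -2.8
trifluoroacetate: pKₐ(CF₃COOH) ≈ 0.2
benzoate: pKₐ(C₆H₅COOH) ≈ 4.2
ethoxide: pKₐ(CH₃CH₂OH) ≈ 16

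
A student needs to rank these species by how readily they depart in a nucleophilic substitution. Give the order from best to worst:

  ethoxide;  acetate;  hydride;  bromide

The more stable X⁻ (or X) is on its own — i.e. the weaker a base it is — the better a leaving group it makes.
bromide: pKₐ(HBr) ≈ -9
acetate: pKₐ(CH₃COOH) ≈ 4.8 — resonance-stabilised but still a weak base
ethoxide: pKₐ(CH₃CH₂OH) ≈ 16
hydride: pKₐ(H₂) ≈ 36

bromide > acetate > ethoxide > hydride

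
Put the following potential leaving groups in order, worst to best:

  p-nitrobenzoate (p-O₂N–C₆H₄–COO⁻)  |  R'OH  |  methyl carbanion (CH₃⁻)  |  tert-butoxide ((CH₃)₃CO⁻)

The more stable X⁻ (or X) is on its own — i.e. the weaker a base it is — the better a leaving group it makes.
R'OH: pKₐ(R'OH₂⁺) ≈ -2.4
p-nitrobenzoate (p-O₂N–C₆H₄–COO⁻): pKₐ(p-nitrobenzoic acid) ≈ 3.4 — electron-withdrawing nitro group stabilises the carboxylate
tert-butoxide ((CH₃)₃CO⁻): pKₐ(t-BuOH) ≈ 18 — bulky, strongly basic alkoxide
methyl carbanion (CH₃⁻): pKₐ(CH₄) ≈ 48
Listed from poorest to best leaving group as asked.

methyl carbanion (CH₃⁻) < tert-butoxide ((CH₃)₃CO⁻) < p-nitrobenzoate (p-O₂N–C₆H₄–COO⁻) < R'OH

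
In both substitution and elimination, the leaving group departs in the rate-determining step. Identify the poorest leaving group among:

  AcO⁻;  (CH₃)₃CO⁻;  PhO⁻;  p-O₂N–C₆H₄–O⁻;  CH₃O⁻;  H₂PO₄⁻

(CH₃)₃CO⁻

Rank by basicity of the departing species: weakest base leaves most easily.
H₂PO₄⁻: pKₐ(H₃PO₄) ≈ 2.1
AcO⁻: pKₐ(CH₃COOH) ≈ 4.8
p-O₂N–C₆H₄–O⁻: pKₐ(p-nitrophenol) ≈ 7.2
PhO⁻: pKₐ(C₆H₅OH (phenol)) ≈ 10
CH₃O⁻: pKₐ(CH₃OH) ≈ 15.5
(CH₃)₃CO⁻: pKₐ(t-BuOH) ≈ 18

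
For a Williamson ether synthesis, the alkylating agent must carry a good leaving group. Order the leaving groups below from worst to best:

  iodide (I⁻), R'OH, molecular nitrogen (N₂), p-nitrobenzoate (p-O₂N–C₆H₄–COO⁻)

p-nitrobenzoate (p-O₂N–C₆H₄–COO⁻) < R'OH < iodide (I⁻) < molecular nitrogen (N₂)

The more stable X⁻ (or X) is on its own — i.e. the weaker a base it is — the better a leaving group it makes.
molecular nitrogen (N₂): no meaningful conjugate acid; N₂ departs as an exceptionally stable neutral molecule
iodide (I⁻): pKₐ(HI) ≈ -10
R'OH: pKₐ(R'OH₂⁺) ≈ -2.4
p-nitrobenzoate (p-O₂N–C₆H₄–COO⁻): pKₐ(p-nitrobenzoic acid) ≈ 3.4
The question asks for worst first, so the sequence is read in increasing leaving-group ability.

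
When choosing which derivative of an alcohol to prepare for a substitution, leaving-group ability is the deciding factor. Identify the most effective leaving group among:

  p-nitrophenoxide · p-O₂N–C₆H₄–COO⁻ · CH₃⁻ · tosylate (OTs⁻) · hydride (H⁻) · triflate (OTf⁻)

triflate (OTf⁻)

Rank by basicity of the departing species: weakest base leaves most easily.
triflate (OTf⁻): pKₐ(CF₃SO₃H (triflic acid)) ≈ -14
tosylate (OTs⁻): pKₐ(p-CH₃C₆H₄SO₃H (TsOH)) ≈ -2.8
p-O₂N–C₆H₄–COO⁻: pKₐ(p-nitrobenzoic acid) ≈ 3.4
p-nitrophenoxide: pKₐ(p-nitrophenol) ≈ 7.2
hydride (H⁻): pKₐ(H₂) ≈ 36
CH₃⁻: pKₐ(CH₄) ≈ 48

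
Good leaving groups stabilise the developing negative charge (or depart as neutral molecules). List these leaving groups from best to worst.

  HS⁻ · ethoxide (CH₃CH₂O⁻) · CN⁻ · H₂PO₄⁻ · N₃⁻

H₂PO₄⁻ > N₃⁻ > HS⁻ > CN⁻ > ethoxide (CH₃CH₂O⁻)

A good leaving group is a weak base: the lower the pKₐ of its conjugate acid, the more readily it departs.
H₂PO₄⁻: pKₐ(H₃PO₄) ≈ 2.1
N₃⁻: pKₐ(HN₃) ≈ 4.7
HS⁻: pKₐ(H₂S) ≈ 7
CN⁻: pKₐ(HCN) ≈ 9.2
ethoxide (CH₃CH₂O⁻): pKₐ(CH₃CH₂OH) ≈ 16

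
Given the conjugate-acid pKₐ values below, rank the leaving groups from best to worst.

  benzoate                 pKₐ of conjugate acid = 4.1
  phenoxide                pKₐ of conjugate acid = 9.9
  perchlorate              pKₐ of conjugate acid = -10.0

perchlorate > benzoate > phenoxide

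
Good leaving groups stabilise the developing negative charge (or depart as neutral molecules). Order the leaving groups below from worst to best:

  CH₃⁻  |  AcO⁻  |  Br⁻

Br⁻: pKₐ(HBr) ≈ -9
AcO⁻: pKₐ(CH₃COOH) ≈ 4.8
CH₃⁻: pKₐ(CH₄) ≈ 48
The question asks for worst first, so the sequence is read in increasing leaving-group ability.

CH₃⁻ < AcO⁻ < Br⁻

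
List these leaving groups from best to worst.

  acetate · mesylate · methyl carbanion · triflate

The more stable X⁻ (or X) is on its own — i.e. the weaker a base it is — the better a leaving group it makes.
triflate: pKₐ(CF₃SO₃H (triflic acid)) ≈ -14
mesylate: pKₐ(CH₃SO₃H (MsOH)) ≈ -1.9 — resonance-delocalised alkanesulfonate
acetate: pKₐ(CH₃COOH) ≈ 4.8
methyl carbanion: pKₐ(CH₄) ≈ 48

triflate > mesylate > acetate > methyl carbanion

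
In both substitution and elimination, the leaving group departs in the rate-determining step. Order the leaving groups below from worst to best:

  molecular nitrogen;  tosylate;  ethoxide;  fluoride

molecular nitrogen: no meaningful conjugate acid; N₂ departs as an exceptionally stable neutral molecule
tosylate: pKₐ(p-CH₃C₆H₄SO₃H (TsOH)) ≈ -2.8
fluoride: pKₐ(HF) ≈ 3.2
ethoxide: pKₐ(CH₃CH₂OH) ≈ 16
Listed from poorest to best leaving group as asked.

ethoxide < fluoride < tosylate < molecular nitrogen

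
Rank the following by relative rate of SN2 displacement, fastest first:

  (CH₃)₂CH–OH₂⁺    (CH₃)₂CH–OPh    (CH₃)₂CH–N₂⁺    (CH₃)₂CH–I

The skeletons are identical, so relative rate is governed entirely by leaving-group ability.
A good leaving group is a weak base: the lower the pKₐ of its conjugate acid, the more readily it departs.
(CH₃)₂CH–N₂⁺ loses N₂: no meaningful conjugate acid; N₂ departs as an exceptionally stable neutral molecule
(CH₃)₂CH–I loses I⁻: pKₐ(HI) ≈ -10
(CH₃)₂CH–OH₂⁺ loses H₂O: pKₐ(H₃O⁺) ≈ -1.7
(CH₃)₂CH–OPh loses PhO⁻: pKₐ(C₆H₅OH (phenol)) ≈ 10

(CH₃)₂CH–N₂⁺ > (CH₃)₂CH–I > (CH₃)₂CH–OH₂⁺ > (CH₃)₂CH–OPh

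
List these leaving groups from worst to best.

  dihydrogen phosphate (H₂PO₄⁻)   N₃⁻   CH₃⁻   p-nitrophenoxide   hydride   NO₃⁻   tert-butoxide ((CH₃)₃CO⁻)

CH₃⁻ < hydride < tert-butoxide ((CH₃)₃CO⁻) < p-nitrophenoxide < N₃⁻ < dihydrogen phosphate (H₂PO₄⁻) < NO₃⁻

Leaving-group ability tracks the stability of the departed species; conjugate-acid pKₐ is the usual yardstick (lower pKₐ → better LG).
NO₃⁻: pKₐ(HNO₃) ≈ -1.3 — resonance-delocalised over three oxygens
dihydrogen phosphate (H₂PO₄⁻): pKₐ(H₃PO₄) ≈ 2.1 — moderate base; biological leaving group after further activation
N₃⁻: pKₐ(HN₃) ≈ 4.7 — linear, resonance-stabilised
p-nitrophenoxide: pKₐ(p-nitrophenol) ≈ 7.2 — nitro group delocalises the charge; the classic chromogenic LG
tert-butoxide ((CH₃)₃CO⁻): pKₐ(t-BuOH) ≈ 18
hydride: pKₐ(H₂) ≈ 36 — extremely strong base; leaves only in special hydride-transfer contexts
CH₃⁻: pKₐ(CH₄) ≈ 48 — unstabilised carbanion; the worst conceivable leaving group
Reversing gives the worst-to-best order requested.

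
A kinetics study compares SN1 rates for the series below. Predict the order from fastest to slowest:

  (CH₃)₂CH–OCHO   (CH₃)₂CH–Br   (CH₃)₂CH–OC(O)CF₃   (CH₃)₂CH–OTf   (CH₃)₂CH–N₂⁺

(CH₃)₂CH–N₂⁺ > (CH₃)₂CH–OTf > (CH₃)₂CH–Br > (CH₃)₂CH–OC(O)CF₃ > (CH₃)₂CH–OCHO

The skeletons are identical, so relative rate is governed entirely by leaving-group ability.
Rank by basicity of the departing species: weakest base leaves most easily.
(CH₃)₂CH–N₂⁺ loses N₂: no meaningful conjugate acid; N₂ departs as an exceptionally stable neutral molecule
(CH₃)₂CH–OTf loses OTf⁻: pKₐ(CF₃SO₃H (triflic acid)) ≈ -14
(CH₃)₂CH–Br loses Br⁻: pKₐ(HBr) ≈ -9
(CH₃)₂CH–OC(O)CF₃ loses CF₃COO⁻: pKₐ(CF₃COOH) ≈ 0.2
(CH₃)₂CH–OCHO loses HCOO⁻: pKₐ(HCOOH) ≈ 3.8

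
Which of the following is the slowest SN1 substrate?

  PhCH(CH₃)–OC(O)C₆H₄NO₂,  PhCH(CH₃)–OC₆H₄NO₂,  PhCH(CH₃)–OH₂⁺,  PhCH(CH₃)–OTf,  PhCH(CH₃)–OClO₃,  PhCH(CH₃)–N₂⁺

Identical carbon frameworks mean the comparison reduces to leaving-group quality.
Leaving-group ability tracks the stability of the departed species; conjugate-acid pKₐ is the usual yardstick (lower pKₐ → better LG).
PhCH(CH₃)–N₂⁺ loses N₂: no meaningful conjugate acid; N₂ departs as an exceptionally stable neutral molecule
PhCH(CH₃)–OTf loses OTf⁻: pKₐ(CF₃SO₃H (triflic acid)) ≈ -14
PhCH(CH₃)–OClO₃ loses ClO₄⁻: pKₐ(HClO₄) ≈ -10
PhCH(CH₃)–OH₂⁺ loses H₂O: pKₐ(H₃O⁺) ≈ -1.7
PhCH(CH₃)–OC(O)C₆H₄NO₂ loses p-O₂N–C₆H₄–COO⁻: pKₐ(p-nitrobenzoic acid) ≈ 3.4
PhCH(CH₃)–OC₆H₄NO₂ loses p-O₂N–C₆H₄–O⁻: pKₐ(p-nitrophenol) ≈ 7.2

PhCH(CH₃)–OC₆H₄NO₂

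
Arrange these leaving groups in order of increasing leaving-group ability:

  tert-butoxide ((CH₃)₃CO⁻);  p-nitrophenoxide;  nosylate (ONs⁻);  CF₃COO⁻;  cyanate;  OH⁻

The more stable X⁻ (or X) is on its own — i.e. the weaker a base it is — the better a leaving group it makes.
nosylate (ONs⁻): pKₐ(p-O₂NC₆H₄SO₃H) ≈ -3.5 — p-nitro group further stabilises the sulfonate
CF₃COO⁻: pKₐ(CF₃COOH) ≈ 0.2
cyanate: pKₐ(HOCN) ≈ 3.5 — resonance between N and O
p-nitrophenoxide: pKₐ(p-nitrophenol) ≈ 7.2
OH⁻: pKₐ(H₂O) ≈ 15.7
tert-butoxide ((CH₃)₃CO⁻): pKₐ(t-BuOH) ≈ 18
Reversing gives the worst-to-best order requested.

tert-butoxide ((CH₃)₃CO⁻) < OH⁻ < p-nitrophenoxide < cyanate < CF₃COO⁻ < nosylate (ONs⁻)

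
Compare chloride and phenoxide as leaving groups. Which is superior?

chloride

chloride is the better leaving group.
pKₐ(HCl) ≈ -7 versus pKₐ(C₆H₅OH (phenol)) ≈ 10: chloride is the much weaker base.
Moderately weak base.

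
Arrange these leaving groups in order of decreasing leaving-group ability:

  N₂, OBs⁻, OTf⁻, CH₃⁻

N₂ > OTf⁻ > OBs⁻ > CH₃⁻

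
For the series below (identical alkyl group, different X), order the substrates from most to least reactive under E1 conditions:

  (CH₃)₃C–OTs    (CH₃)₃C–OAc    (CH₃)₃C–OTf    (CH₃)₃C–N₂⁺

(CH₃)₃C–N₂⁺ > (CH₃)₃C–OTf > (CH₃)₃C–OTs > (CH₃)₃C–OAc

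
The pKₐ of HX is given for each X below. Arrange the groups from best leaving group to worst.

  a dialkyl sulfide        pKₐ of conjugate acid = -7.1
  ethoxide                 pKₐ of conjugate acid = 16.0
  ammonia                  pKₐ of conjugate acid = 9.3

a dialkyl sulfide > ammonia > ethoxide

Lower conjugate-acid pKₐ ⇒ weaker base ⇒ better leaving group.
Sorting by the given values: a dialkyl sulfide (-7.1), ammonia (9.3), ethoxide (16.0).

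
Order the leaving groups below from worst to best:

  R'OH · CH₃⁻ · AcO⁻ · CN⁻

R'OH: pKₐ(R'OH₂⁺) ≈ -2.4
AcO⁻: pKₐ(CH₃COOH) ≈ 4.8
CN⁻: pKₐ(HCN) ≈ 9.2
CH₃⁻: pKₐ(CH₄) ≈ 48
Listed from poorest to best leaving group as asked.

CH₃⁻ < CN⁻ < AcO⁻ < R'OH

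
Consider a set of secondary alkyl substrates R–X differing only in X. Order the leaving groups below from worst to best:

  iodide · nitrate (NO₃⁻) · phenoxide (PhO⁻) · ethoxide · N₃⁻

ethoxide < phenoxide (PhO⁻) < N₃⁻ < nitrate (NO₃⁻) < iodide

A good leaving group is a weak base: the lower the pKₐ of its conjugate acid, the more readily it departs.
iodide: pKₐ(HI) ≈ -10 — large, highly polarisable; very weak base
nitrate (NO₃⁻): pKₐ(HNO₃) ≈ -1.3 — resonance-delocalised over three oxygens
N₃⁻: pKₐ(HN₃) ≈ 4.7 — linear, resonance-stabilised
phenoxide (PhO⁻): pKₐ(C₆H₅OH (phenol)) ≈ 10 — resonance into the ring helps, but still a poor LG
ethoxide: pKₐ(CH₃CH₂OH) ≈ 16 — strong base; alkoxides do not leave unassisted
Reversing gives the worst-to-best order requested.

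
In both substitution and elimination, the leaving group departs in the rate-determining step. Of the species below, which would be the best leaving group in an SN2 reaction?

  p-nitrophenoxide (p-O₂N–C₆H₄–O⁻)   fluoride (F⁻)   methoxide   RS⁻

fluoride (F⁻)

fluoride (F⁻): pKₐ(HF) ≈ 3.2
p-nitrophenoxide (p-O₂N–C₆H₄–O⁻): pKₐ(p-nitrophenol) ≈ 7.2
RS⁻: pKₐ(RSH (a thiol)) ≈ 10.5
methoxide: pKₐ(CH₃OH) ≈ 15.5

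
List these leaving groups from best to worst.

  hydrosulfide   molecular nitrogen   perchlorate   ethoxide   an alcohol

molecular nitrogen > perchlorate > an alcohol > hydrosulfide > ethoxide

Leaving-group ability tracks the stability of the departed species; conjugate-acid pKₐ is the usual yardstick (lower pKₐ → better LG).
molecular nitrogen: no meaningful conjugate acid; N₂ departs as an exceptionally stable neutral molecule
perchlorate: pKₐ(HClO₄) ≈ -10 — extremely weak base; rarely used for safety reasons
an alcohol: pKₐ(R'OH₂⁺) ≈ -2.4 — neutral; leaves from a protonated ether (an oxonium ion, R–O(H)R'⁺)
hydrosulfide: pKₐ(H₂S) ≈ 7
ethoxide: pKₐ(CH₃CH₂OH) ≈ 16 — strong base; alkoxides do not leave unassisted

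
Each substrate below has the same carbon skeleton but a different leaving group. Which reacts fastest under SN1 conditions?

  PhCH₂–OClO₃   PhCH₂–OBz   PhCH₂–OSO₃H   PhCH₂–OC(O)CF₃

Identical carbon frameworks mean the comparison reduces to leaving-group quality.
A good leaving group is a weak base: the lower the pKₐ of its conjugate acid, the more readily it departs.
PhCH₂–OClO₃ loses ClO₄⁻: pKₐ(HClO₄) ≈ -10
PhCH₂–OSO₃H loses HSO₄⁻: pKₐ(H₂SO₄) ≈ -3
PhCH₂–OC(O)CF₃ loses CF₃COO⁻: pKₐ(CF₃COOH) ≈ 0.2
PhCH₂–OBz loses PhCOO⁻: pKₐ(C₆H₅COOH) ≈ 4.2

PhCH₂–OClO₃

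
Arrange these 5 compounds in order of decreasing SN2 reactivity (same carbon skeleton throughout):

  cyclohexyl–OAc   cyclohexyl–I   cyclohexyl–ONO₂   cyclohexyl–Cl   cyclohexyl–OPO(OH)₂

cyclohexyl–I > cyclohexyl–Cl > cyclohexyl–ONO₂ > cyclohexyl–OPO(OH)₂ > cyclohexyl–OAc

Identical carbon frameworks mean the comparison reduces to leaving-group quality.
A good leaving group is a weak base: the lower the pKₐ of its conjugate acid, the more readily it departs.
cyclohexyl–I loses I⁻: pKₐ(HI) ≈ -10
cyclohexyl–Cl loses Cl⁻: pKₐ(HCl) ≈ -7
cyclohexyl–ONO₂ loses NO₃⁻: pKₐ(HNO₃) ≈ -1.3
cyclohexyl–OPO(OH)₂ loses H₂PO₄⁻: pKₐ(H₃PO₄) ≈ 2.1
cyclohexyl–OAc loses AcO⁻: pKₐ(CH₃COOH) ≈ 4.8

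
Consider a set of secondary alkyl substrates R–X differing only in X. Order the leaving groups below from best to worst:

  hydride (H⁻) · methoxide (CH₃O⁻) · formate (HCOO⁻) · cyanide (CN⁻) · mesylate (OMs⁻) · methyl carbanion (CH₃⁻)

mesylate (OMs⁻) > formate (HCOO⁻) > cyanide (CN⁻) > methoxide (CH₃O⁻) > hydride (H⁻) > methyl carbanion (CH₃⁻)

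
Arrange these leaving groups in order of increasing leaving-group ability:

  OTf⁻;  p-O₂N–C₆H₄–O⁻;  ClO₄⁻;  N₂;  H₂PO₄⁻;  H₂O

The more stable X⁻ (or X) is on its own — i.e. the weaker a base it is — the better a leaving group it makes.
N₂: no meaningful conjugate acid; N₂ departs as an exceptionally stable neutral molecule
OTf⁻: pKₐ(CF₃SO₃H (triflic acid)) ≈ -14 — charge spread over three oxygens and a CF₃ group; the premier leaving group in synthesis
ClO₄⁻: pKₐ(HClO₄) ≈ -10
H₂O: pKₐ(H₃O⁺) ≈ -1.7
H₂PO₄⁻: pKₐ(H₃PO₄) ≈ 2.1 — moderate base; biological leaving group after further activation
p-O₂N–C₆H₄–O⁻: pKₐ(p-nitrophenol) ≈ 7.2 — nitro group delocalises the charge; the classic chromogenic LG
The question asks for worst first, so the sequence is read in increasing leaving-group ability.

p-O₂N–C₆H₄–O⁻ < H₂PO₄⁻ < H₂O < ClO₄⁻ < OTf⁻ < N₂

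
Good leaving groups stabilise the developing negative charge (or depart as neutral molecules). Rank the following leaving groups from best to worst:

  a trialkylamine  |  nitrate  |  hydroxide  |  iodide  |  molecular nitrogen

molecular nitrogen > iodide > nitrate > a trialkylamine > hydroxide

molecular nitrogen: no meaningful conjugate acid; N₂ departs as an exceptionally stable neutral molecule
iodide: pKₐ(HI) ≈ -10 — large, highly polarisable; very weak base
nitrate: pKₐ(HNO₃) ≈ -1.3
a trialkylamine: pKₐ(R'₃NH⁺) ≈ 10.7
hydroxide: pKₐ(H₂O) ≈ 15.7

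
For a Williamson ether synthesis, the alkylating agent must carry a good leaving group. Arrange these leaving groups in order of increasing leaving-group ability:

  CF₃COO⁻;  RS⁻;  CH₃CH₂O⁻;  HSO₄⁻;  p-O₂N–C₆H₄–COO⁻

CH₃CH₂O⁻ < RS⁻ < p-O₂N–C₆H₄–COO⁻ < CF₃COO⁻ < HSO₄⁻

Rank by basicity of the departing species: weakest base leaves most easily.
HSO₄⁻: pKₐ(H₂SO₄) ≈ -3
CF₃COO⁻: pKₐ(CF₃COOH) ≈ 0.2
p-O₂N–C₆H₄–COO⁻: pKₐ(p-nitrobenzoic acid) ≈ 3.4
RS⁻: pKₐ(RSH (a thiol)) ≈ 10.5
CH₃CH₂O⁻: pKₐ(CH₃CH₂OH) ≈ 16 — strong base; alkoxides do not leave unassisted
Listed from poorest to best leaving group as asked.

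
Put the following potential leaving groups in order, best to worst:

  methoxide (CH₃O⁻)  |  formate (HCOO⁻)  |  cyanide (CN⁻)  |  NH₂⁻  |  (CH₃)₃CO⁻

formate (HCOO⁻) > cyanide (CN⁻) > methoxide (CH₃O⁻) > (CH₃)₃CO⁻ > NH₂⁻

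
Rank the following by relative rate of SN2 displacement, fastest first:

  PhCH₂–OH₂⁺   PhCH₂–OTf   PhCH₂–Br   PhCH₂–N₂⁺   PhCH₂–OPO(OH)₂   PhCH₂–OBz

PhCH₂–N₂⁺ > PhCH₂–OTf > PhCH₂–Br > PhCH₂–OH₂⁺ > PhCH₂–OPO(OH)₂ > PhCH₂–OBz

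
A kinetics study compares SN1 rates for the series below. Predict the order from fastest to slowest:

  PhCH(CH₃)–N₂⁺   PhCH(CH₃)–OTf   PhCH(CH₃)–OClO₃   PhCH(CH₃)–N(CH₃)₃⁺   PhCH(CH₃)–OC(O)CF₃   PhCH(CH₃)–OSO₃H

PhCH(CH₃)–N₂⁺ > PhCH(CH₃)–OTf > PhCH(CH₃)–OClO₃ > PhCH(CH₃)–OSO₃H > PhCH(CH₃)–OC(O)CF₃ > PhCH(CH₃)–N(CH₃)₃⁺

Same R in every case — rank the leaving groups.
The more stable X⁻ (or X) is on its own — i.e. the weaker a base it is — the better a leaving group it makes.
PhCH(CH₃)–N₂⁺ loses N₂: no meaningful conjugate acid; N₂ departs as an exceptionally stable neutral molecule
PhCH(CH₃)–OTf loses OTf⁻: pKₐ(CF₃SO₃H (triflic acid)) ≈ -14
PhCH(CH₃)–OClO₃ loses ClO₄⁻: pKₐ(HClO₄) ≈ -10
PhCH(CH₃)–OSO₃H loses HSO₄⁻: pKₐ(H₂SO₄) ≈ -3
PhCH(CH₃)–OC(O)CF₃ loses CF₃COO⁻: pKₐ(CF₃COOH) ≈ 0.2
PhCH(CH₃)–N(CH₃)₃⁺ loses NR'₃: pKₐ(R'₃NH⁺) ≈ 10.7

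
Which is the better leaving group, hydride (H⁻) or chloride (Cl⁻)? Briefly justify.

chloride (Cl⁻)

chloride (Cl⁻) is the better leaving group.
pKₐ(HCl) ≈ -7 versus pKₐ(H₂) ≈ 36: chloride (Cl⁻) is the much weaker base.
Moderately weak base.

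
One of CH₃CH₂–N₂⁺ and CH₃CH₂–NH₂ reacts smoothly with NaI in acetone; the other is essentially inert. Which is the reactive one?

CH₃CH₂–N₂⁺

From CH₃CH₂–NH₂ the departing group would be NH₂⁻ (pKₐ(NH₃) ≈ 38). Extremely strong base; never a leaving group.
From CH₃CH₂–N₂⁺ the leaving group is N₂ (no meaningful conjugate acid; N₂ departs as an exceptionally stable neutral molecule).
(In practice CH₃CH₂–N₂⁺ is made from CH₃CH₂–NH₂ by diazotisation (NaNO₂ / HCl, 0 °C), generating a diazonium salt that expels N₂.)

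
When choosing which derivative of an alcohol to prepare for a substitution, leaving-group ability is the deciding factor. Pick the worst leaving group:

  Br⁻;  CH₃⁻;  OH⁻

CH₃⁻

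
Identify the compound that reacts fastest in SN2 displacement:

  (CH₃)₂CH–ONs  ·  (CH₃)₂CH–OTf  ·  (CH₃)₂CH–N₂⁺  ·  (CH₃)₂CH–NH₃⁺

(CH₃)₂CH–N₂⁺

Identical carbon frameworks mean the comparison reduces to leaving-group quality.
Leaving-group ability tracks the stability of the departed species; conjugate-acid pKₐ is the usual yardstick (lower pKₐ → better LG).
(CH₃)₂CH–N₂⁺ loses N₂: no meaningful conjugate acid; N₂ departs as an exceptionally stable neutral molecule
(CH₃)₂CH–OTf loses OTf⁻: pKₐ(CF₃SO₃H (triflic acid)) ≈ -14
(CH₃)₂CH–ONs loses ONs⁻: pKₐ(p-O₂NC₆H₄SO₃H) ≈ -3.5
(CH₃)₂CH–NH₃⁺ loses NH₃: pKₐ(NH₄⁺) ≈ 9.2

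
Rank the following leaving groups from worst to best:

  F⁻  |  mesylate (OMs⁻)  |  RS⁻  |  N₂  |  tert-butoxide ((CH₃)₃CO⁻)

tert-butoxide ((CH₃)₃CO⁻) < RS⁻ < F⁻ < mesylate (OMs⁻) < N₂

Rank by basicity of the departing species: weakest base leaves most easily.
N₂: no meaningful conjugate acid; N₂ departs as an exceptionally stable neutral molecule
mesylate (OMs⁻): pKₐ(CH₃SO₃H (MsOH)) ≈ -1.9
F⁻: pKₐ(HF) ≈ 3.2 — small and strongly basic; the poor halide leaving group
RS⁻: pKₐ(RSH (a thiol)) ≈ 10.5 — moderately basic; rarely leaves without activation
tert-butoxide ((CH₃)₃CO⁻): pKₐ(t-BuOH) ≈ 18
Listed from poorest to best leaving group as asked.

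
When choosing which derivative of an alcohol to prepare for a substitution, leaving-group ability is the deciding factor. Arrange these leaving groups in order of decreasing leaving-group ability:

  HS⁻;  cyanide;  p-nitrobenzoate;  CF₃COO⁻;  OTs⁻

OTs⁻ > CF₃COO⁻ > p-nitrobenzoate > HS⁻ > cyanide

OTs⁻: pKₐ(p-CH₃C₆H₄SO₃H (TsOH)) ≈ -2.8
CF₃COO⁻: pKₐ(CF₃COOH) ≈ 0.2
p-nitrobenzoate: pKₐ(p-nitrobenzoic acid) ≈ 3.4
HS⁻: pKₐ(H₂S) ≈ 7
cyanide: pKₐ(HCN) ≈ 9.2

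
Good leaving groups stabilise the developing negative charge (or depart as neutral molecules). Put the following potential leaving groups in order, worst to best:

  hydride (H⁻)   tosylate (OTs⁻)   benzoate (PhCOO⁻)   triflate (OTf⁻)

hydride (H⁻) < benzoate (PhCOO⁻) < tosylate (OTs⁻) < triflate (OTf⁻)

triflate (OTf⁻): pKₐ(CF₃SO₃H (triflic acid)) ≈ -14
tosylate (OTs⁻): pKₐ(p-CH₃C₆H₄SO₃H (TsOH)) ≈ -2.8
benzoate (PhCOO⁻): pKₐ(C₆H₅COOH) ≈ 4.2 — aryl carboxylate
hydride (H⁻): pKₐ(H₂) ≈ 36
Reversing gives the worst-to-best order requested.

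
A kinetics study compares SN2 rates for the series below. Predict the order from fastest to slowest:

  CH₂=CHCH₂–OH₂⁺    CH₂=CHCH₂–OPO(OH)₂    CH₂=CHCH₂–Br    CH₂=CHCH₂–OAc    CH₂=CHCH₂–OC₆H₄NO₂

CH₂=CHCH₂–Br > CH₂=CHCH₂–OH₂⁺ > CH₂=CHCH₂–OPO(OH)₂ > CH₂=CHCH₂–OAc > CH₂=CHCH₂–OC₆H₄NO₂

The skeletons are identical, so relative rate is governed entirely by leaving-group ability.
Leaving-group ability tracks the stability of the departed species; conjugate-acid pKₐ is the usual yardstick (lower pKₐ → better LG).
CH₂=CHCH₂–Br loses Br⁻: pKₐ(HBr) ≈ -9
CH₂=CHCH₂–OH₂⁺ loses H₂O: pKₐ(H₃O⁺) ≈ -1.7
CH₂=CHCH₂–OPO(OH)₂ loses H₂PO₄⁻: pKₐ(H₃PO₄) ≈ 2.1
CH₂=CHCH₂–OAc loses AcO⁻: pKₐ(CH₃COOH) ≈ 4.8
CH₂=CHCH₂–OC₆H₄NO₂ loses p-O₂N–C₆H₄–O⁻: pKₐ(p-nitrophenol) ≈ 7.2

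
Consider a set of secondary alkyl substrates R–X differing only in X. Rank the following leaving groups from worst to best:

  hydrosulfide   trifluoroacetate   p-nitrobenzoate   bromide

hydrosulfide < p-nitrobenzoate < trifluoroacetate < bromide

bromide: pKₐ(HBr) ≈ -9
trifluoroacetate: pKₐ(CF₃COOH) ≈ 0.2
p-nitrobenzoate: pKₐ(p-nitrobenzoic acid) ≈ 3.4
hydrosulfide: pKₐ(H₂S) ≈ 7
Reversing gives the worst-to-best order requested.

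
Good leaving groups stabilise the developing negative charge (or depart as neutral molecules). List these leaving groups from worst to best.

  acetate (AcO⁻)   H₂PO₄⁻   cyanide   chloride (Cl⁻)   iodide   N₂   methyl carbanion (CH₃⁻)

methyl carbanion (CH₃⁻) < cyanide < acetate (AcO⁻) < H₂PO₄⁻ < chloride (Cl⁻) < iodide < N₂

N₂: no meaningful conjugate acid; N₂ departs as an exceptionally stable neutral molecule
iodide: pKₐ(HI) ≈ -10
chloride (Cl⁻): pKₐ(HCl) ≈ -7
H₂PO₄⁻: pKₐ(H₃PO₄) ≈ 2.1
acetate (AcO⁻): pKₐ(CH₃COOH) ≈ 4.8
cyanide: pKₐ(HCN) ≈ 9.2
methyl carbanion (CH₃⁻): pKₐ(CH₄) ≈ 48
The question asks for worst first, so the sequence is read in increasing leaving-group ability.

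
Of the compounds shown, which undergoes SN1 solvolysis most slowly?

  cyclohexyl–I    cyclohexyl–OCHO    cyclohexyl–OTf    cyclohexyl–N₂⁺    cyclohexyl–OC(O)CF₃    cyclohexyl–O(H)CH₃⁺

With the same alkyl group throughout, only the leaving group differentiates the rates.
Rank by basicity of the departing species: weakest base leaves most easily.
cyclohexyl–N₂⁺ loses N₂: no meaningful conjugate acid; N₂ departs as an exceptionally stable neutral molecule
cyclohexyl–OTf loses OTf⁻: pKₐ(CF₃SO₃H (triflic acid)) ≈ -14
cyclohexyl–I loses I⁻: pKₐ(HI) ≈ -10
cyclohexyl–O(H)CH₃⁺ loses R'OH: pKₐ(R'OH₂⁺) ≈ -2.4
cyclohexyl–OC(O)CF₃ loses CF₃COO⁻: pKₐ(CF₃COOH) ≈ 0.2
cyclohexyl–OCHO loses HCOO⁻: pKₐ(HCOOH) ≈ 3.8

cyclohexyl–OCHO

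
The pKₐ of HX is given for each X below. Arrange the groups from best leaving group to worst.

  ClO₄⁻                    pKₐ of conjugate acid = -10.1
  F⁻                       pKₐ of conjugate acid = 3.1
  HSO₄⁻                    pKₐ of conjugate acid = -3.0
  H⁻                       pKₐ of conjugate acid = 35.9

ClO₄⁻ > HSO₄⁻ > F⁻ > H⁻

Lower conjugate-acid pKₐ ⇒ weaker base ⇒ better leaving group.
Sorting by the given values: ClO₄⁻ (-10.1), HSO₄⁻ (-3.0), F⁻ (3.1), H⁻ (35.9).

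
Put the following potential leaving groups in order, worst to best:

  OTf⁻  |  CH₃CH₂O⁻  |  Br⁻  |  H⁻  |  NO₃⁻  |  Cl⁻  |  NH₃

H⁻ < CH₃CH₂O⁻ < NH₃ < NO₃⁻ < Cl⁻ < Br⁻ < OTf⁻

Leaving-group ability tracks the stability of the departed species; conjugate-acid pKₐ is the usual yardstick (lower pKₐ → better LG).
OTf⁻: pKₐ(CF₃SO₃H (triflic acid)) ≈ -14
Br⁻: pKₐ(HBr) ≈ -9
Cl⁻: pKₐ(HCl) ≈ -7
NO₃⁻: pKₐ(HNO₃) ≈ -1.3 — resonance-delocalised over three oxygens
NH₃: pKₐ(NH₄⁺) ≈ 9.2 — neutral but moderately basic; leaves from R–NH₃⁺
CH₃CH₂O⁻: pKₐ(CH₃CH₂OH) ≈ 16
H⁻: pKₐ(H₂) ≈ 36
Listed from poorest to best leaving group as asked.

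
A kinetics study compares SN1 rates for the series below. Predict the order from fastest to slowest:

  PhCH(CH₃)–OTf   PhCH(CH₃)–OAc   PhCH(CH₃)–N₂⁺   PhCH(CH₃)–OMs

PhCH(CH₃)–N₂⁺ > PhCH(CH₃)–OTf > PhCH(CH₃)–OMs > PhCH(CH₃)–OAc

Same R in every case — rank the leaving groups.
The more stable X⁻ (or X) is on its own — i.e. the weaker a base it is — the better a leaving group it makes.
PhCH(CH₃)–N₂⁺ loses N₂: no meaningful conjugate acid; N₂ departs as an exceptionally stable neutral molecule
PhCH(CH₃)–OTf loses OTf⁻: pKₐ(CF₃SO₃H (triflic acid)) ≈ -14
PhCH(CH₃)–OMs loses OMs⁻: pKₐ(CH₃SO₃H (MsOH)) ≈ -1.9
PhCH(CH₃)–OAc loses AcO⁻: pKₐ(CH₃COOH) ≈ 4.8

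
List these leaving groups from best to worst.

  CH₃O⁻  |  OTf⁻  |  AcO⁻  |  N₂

N₂: no meaningful conjugate acid; N₂ departs as an exceptionally stable neutral molecule
OTf⁻: pKₐ(CF₃SO₃H (triflic acid)) ≈ -14
AcO⁻: pKₐ(CH₃COOH) ≈ 4.8
CH₃O⁻: pKₐ(CH₃OH) ≈ 15.5

N₂ > OTf⁻ > AcO⁻ > CH₃O⁻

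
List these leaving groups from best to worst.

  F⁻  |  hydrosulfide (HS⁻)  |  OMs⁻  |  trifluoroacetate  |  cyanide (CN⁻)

OMs⁻ > trifluoroacetate > F⁻ > hydrosulfide (HS⁻) > cyanide (CN⁻)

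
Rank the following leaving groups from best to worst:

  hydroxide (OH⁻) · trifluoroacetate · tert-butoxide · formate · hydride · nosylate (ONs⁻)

nosylate (ONs⁻) > trifluoroacetate > formate > hydroxide (OH⁻) > tert-butoxide > hydride

Rank by basicity of the departing species: weakest base leaves most easily.
nosylate (ONs⁻): pKₐ(p-O₂NC₆H₄SO₃H) ≈ -3.5
trifluoroacetate: pKₐ(CF₃COOH) ≈ 0.2
formate: pKₐ(HCOOH) ≈ 3.8
hydroxide (OH⁻): pKₐ(H₂O) ≈ 15.7
tert-butoxide: pKₐ(t-BuOH) ≈ 18
hydride: pKₐ(H₂) ≈ 36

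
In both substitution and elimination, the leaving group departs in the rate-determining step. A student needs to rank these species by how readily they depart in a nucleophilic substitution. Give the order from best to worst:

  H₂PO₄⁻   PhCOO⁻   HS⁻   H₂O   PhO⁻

H₂O > H₂PO₄⁻ > PhCOO⁻ > HS⁻ > PhO⁻

Rank by basicity of the departing species: weakest base leaves most easily.
H₂O: pKₐ(H₃O⁺) ≈ -1.7
H₂PO₄⁻: pKₐ(H₃PO₄) ≈ 2.1
PhCOO⁻: pKₐ(C₆H₅COOH) ≈ 4.2
HS⁻: pKₐ(H₂S) ≈ 7
PhO⁻: pKₐ(C₆H₅OH (phenol)) ≈ 10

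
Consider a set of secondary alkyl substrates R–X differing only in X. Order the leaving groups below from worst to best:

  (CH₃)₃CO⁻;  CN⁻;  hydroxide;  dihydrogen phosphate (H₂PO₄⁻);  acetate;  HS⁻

The more stable X⁻ (or X) is on its own — i.e. the weaker a base it is — the better a leaving group it makes.
dihydrogen phosphate (H₂PO₄⁻): pKₐ(H₃PO₄) ≈ 2.1
acetate: pKₐ(CH₃COOH) ≈ 4.8
HS⁻: pKₐ(H₂S) ≈ 7
CN⁻: pKₐ(HCN) ≈ 9.2
hydroxide: pKₐ(H₂O) ≈ 15.7
(CH₃)₃CO⁻: pKₐ(t-BuOH) ≈ 18
Listed from poorest to best leaving group as asked.

(CH₃)₃CO⁻ < hydroxide < CN⁻ < HS⁻ < acetate < dihydrogen phosphate (H₂PO₄⁻)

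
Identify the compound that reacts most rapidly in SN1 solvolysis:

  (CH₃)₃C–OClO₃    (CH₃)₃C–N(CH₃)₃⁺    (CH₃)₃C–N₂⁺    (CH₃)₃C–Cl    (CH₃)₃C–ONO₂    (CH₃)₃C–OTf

With the same alkyl group throughout, only the leaving group differentiates the rates.
The more stable X⁻ (or X) is on its own — i.e. the weaker a base it is — the better a leaving group it makes.
(CH₃)₃C–N₂⁺ loses N₂: no meaningful conjugate acid; N₂ departs as an exceptionally stable neutral molecule
(CH₃)₃C–OTf loses OTf⁻: pKₐ(CF₃SO₃H (triflic acid)) ≈ -14
(CH₃)₃C–OClO₃ loses ClO₄⁻: pKₐ(HClO₄) ≈ -10
(CH₃)₃C–Cl loses Cl⁻: pKₐ(HCl) ≈ -7
(CH₃)₃C–ONO₂ loses NO₃⁻: pKₐ(HNO₃) ≈ -1.3
(CH₃)₃C–N(CH₃)₃⁺ loses NR'₃: pKₐ(R'₃NH⁺) ≈ 10.7

(CH₃)₃C–N₂⁺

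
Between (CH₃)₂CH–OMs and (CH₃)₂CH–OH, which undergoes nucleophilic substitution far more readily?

(CH₃)₂CH–OMs

From (CH₃)₂CH–OH the departing group would be OH⁻ (pKₐ(H₂O) ≈ 15.7). Strong base; essentially never leaves without prior activation.
From (CH₃)₂CH–OMs the leaving group is OMs⁻ (pKₐ(CH₃SO₃H (MsOH)) ≈ -1.9). Resonance-delocalised alkanesulfonate.
(In practice (CH₃)₂CH–OMs is made from (CH₃)₂CH–OH by treatment with MsCl / Et₃N, converting the hydroxyl into a mesylate.)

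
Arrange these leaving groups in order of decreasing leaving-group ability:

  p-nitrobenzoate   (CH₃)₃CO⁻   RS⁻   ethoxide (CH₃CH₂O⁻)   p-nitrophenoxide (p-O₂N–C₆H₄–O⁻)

Leaving-group ability tracks the stability of the departed species; conjugate-acid pKₐ is the usual yardstick (lower pKₐ → better LG).
p-nitrobenzoate: pKₐ(p-nitrobenzoic acid) ≈ 3.4 — electron-withdrawing nitro group stabilises the carboxylate
p-nitrophenoxide (p-O₂N–C₆H₄–O⁻): pKₐ(p-nitrophenol) ≈ 7.2
RS⁻: pKₐ(RSH (a thiol)) ≈ 10.5
ethoxide (CH₃CH₂O⁻): pKₐ(CH₃CH₂OH) ≈ 16 — strong base; alkoxides do not leave unassisted
(CH₃)₃CO⁻: pKₐ(t-BuOH) ≈ 18

p-nitrobenzoate > p-nitrophenoxide (p-O₂N–C₆H₄–O⁻) > RS⁻ > ethoxide (CH₃CH₂O⁻) > (CH₃)₃CO⁻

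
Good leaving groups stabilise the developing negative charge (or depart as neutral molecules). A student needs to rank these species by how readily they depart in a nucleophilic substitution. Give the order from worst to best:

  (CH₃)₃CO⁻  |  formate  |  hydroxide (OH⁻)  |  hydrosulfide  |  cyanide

(CH₃)₃CO⁻ < hydroxide (OH⁻) < cyanide < hydrosulfide < formate

A good leaving group is a weak base: the lower the pKₐ of its conjugate acid, the more readily it departs.
formate: pKₐ(HCOOH) ≈ 3.8 — resonance-stabilised carboxylate
hydrosulfide: pKₐ(H₂S) ≈ 7
cyanide: pKₐ(HCN) ≈ 9.2 — sp carbon stabilises the charge somewhat, but still a poor LG
hydroxide (OH⁻): pKₐ(H₂O) ≈ 15.7 — strong base; essentially never leaves without prior activation
(CH₃)₃CO⁻: pKₐ(t-BuOH) ≈ 18 — bulky, strongly basic alkoxide
Listed from poorest to best leaving group as asked.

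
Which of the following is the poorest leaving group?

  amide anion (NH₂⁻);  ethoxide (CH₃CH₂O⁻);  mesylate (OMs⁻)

A good leaving group is a weak base: the lower the pKₐ of its conjugate acid, the more readily it departs.
mesylate (OMs⁻): pKₐ(CH₃SO₃H (MsOH)) ≈ -1.9
ethoxide (CH₃CH₂O⁻): pKₐ(CH₃CH₂OH) ≈ 16
amide anion (NH₂⁻): pKₐ(NH₃) ≈ 38

amide anion (NH₂⁻)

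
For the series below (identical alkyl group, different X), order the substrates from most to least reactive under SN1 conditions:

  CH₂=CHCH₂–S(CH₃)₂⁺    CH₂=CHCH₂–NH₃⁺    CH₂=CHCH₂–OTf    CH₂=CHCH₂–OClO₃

CH₂=CHCH₂–OTf > CH₂=CHCH₂–OClO₃ > CH₂=CHCH₂–S(CH₃)₂⁺ > CH₂=CHCH₂–NH₃⁺

Identical carbon frameworks mean the comparison reduces to leaving-group quality.
A good leaving group is a weak base: the lower the pKₐ of its conjugate acid, the more readily it departs.
CH₂=CHCH₂–OTf loses OTf⁻: pKₐ(CF₃SO₃H (triflic acid)) ≈ -14
CH₂=CHCH₂–OClO₃ loses ClO₄⁻: pKₐ(HClO₄) ≈ -10
CH₂=CHCH₂–S(CH₃)₂⁺ loses SR'₂: pKₐ(R'₂SH⁺) ≈ -7
CH₂=CHCH₂–NH₃⁺ loses NH₃: pKₐ(NH₄⁺) ≈ 9.2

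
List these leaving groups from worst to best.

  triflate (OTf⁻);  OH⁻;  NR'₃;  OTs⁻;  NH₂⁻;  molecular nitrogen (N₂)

NH₂⁻ < OH⁻ < NR'₃ < OTs⁻ < triflate (OTf⁻) < molecular nitrogen (N₂)

molecular nitrogen (N₂): no meaningful conjugate acid; N₂ departs as an exceptionally stable neutral molecule
triflate (OTf⁻): pKₐ(CF₃SO₃H (triflic acid)) ≈ -14
OTs⁻: pKₐ(p-CH₃C₆H₄SO₃H (TsOH)) ≈ -2.8 — resonance-delocalised arenesulfonate
NR'₃: pKₐ(R'₃NH⁺) ≈ 10.7 — neutral but still a fairly strong base; Hofmann-elimination LG
OH⁻: pKₐ(H₂O) ≈ 15.7 — strong base; essentially never leaves without prior activation
NH₂⁻: pKₐ(NH₃) ≈ 38 — extremely strong base; never a leaving group
Reversing gives the worst-to-best order requested.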